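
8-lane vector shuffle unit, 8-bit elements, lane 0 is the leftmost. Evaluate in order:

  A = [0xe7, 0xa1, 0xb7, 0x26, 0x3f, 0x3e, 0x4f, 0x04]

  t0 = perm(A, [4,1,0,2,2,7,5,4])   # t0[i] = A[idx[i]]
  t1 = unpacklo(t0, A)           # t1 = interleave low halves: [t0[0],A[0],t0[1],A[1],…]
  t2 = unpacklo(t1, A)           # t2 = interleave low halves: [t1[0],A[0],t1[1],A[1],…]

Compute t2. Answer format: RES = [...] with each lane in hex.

RES = [ 0x3f  0xe7  0xe7  0xa1  0xa1  0xb7  0xa1  0x26 ]

→ t0 |3f|a1|e7|b7|b7|04|3e|3f|
→ t1 |3f|e7|a1|a1|e7|b7|b7|26|
→ t2 |3f|e7|e7|a1|a1|b7|a1|26|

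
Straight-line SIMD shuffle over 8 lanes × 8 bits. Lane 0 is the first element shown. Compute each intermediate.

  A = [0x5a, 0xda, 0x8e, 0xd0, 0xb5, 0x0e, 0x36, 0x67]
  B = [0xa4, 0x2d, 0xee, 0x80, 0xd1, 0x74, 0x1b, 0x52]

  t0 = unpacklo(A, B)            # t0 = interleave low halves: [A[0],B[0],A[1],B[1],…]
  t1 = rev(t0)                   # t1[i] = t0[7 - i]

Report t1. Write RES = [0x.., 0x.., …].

→ t0 |5a|a4|da|2d|8e|ee|d0|80|
→ t1 |80|d0|ee|8e|2d|da|a4|5a|

RES = [0x80, 0xd0, 0xee, 0x8e, 0x2d, 0xda, 0xa4, 0x5a]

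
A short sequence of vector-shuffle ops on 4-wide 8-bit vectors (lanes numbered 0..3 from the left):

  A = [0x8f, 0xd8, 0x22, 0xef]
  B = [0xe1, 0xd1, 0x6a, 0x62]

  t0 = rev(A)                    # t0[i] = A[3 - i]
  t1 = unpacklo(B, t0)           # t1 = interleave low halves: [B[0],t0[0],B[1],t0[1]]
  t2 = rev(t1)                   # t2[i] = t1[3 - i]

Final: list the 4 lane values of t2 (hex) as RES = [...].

RES = [0x22, 0xd1, 0xef, 0xe1]

  t0: ef 22 d8 8f
  t1: e1 ef d1 22
  t2: 22 d1 ef e1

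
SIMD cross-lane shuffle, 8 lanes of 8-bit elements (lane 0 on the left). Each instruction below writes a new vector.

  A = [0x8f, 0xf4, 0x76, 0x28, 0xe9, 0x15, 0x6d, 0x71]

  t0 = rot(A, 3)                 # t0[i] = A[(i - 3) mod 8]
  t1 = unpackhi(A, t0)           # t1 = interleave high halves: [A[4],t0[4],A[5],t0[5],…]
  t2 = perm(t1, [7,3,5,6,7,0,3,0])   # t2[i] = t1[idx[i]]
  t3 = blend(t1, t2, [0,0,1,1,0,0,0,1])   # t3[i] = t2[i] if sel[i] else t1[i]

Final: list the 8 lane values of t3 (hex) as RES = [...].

  t0: 15 6d 71 8f f4 76 28 e9
  t1: e9 f4 15 76 6d 28 71 e9
  t2: e9 76 28 71 e9 e9 76 e9
  t3: e9 f4 28 71 6d 28 71 e9

RES = [ 0xe9  0xf4  0x28  0x71  0x6d  0x28  0x71  0xe9 ]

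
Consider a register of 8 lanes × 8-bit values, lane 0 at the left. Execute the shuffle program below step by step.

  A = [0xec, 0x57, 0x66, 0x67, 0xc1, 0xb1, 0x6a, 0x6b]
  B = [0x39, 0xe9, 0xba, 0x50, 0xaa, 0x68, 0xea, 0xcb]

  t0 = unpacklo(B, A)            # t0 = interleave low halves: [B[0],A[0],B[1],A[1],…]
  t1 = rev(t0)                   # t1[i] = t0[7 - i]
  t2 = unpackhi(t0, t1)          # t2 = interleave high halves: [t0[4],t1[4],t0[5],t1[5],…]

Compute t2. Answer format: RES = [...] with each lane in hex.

  t0: 39 ec e9 57 ba 66 50 67
  t1: 67 50 66 ba 57 e9 ec 39
  t2: ba 57 66 e9 50 ec 67 39

RES = [ 0xba  0x57  0x66  0xe9  0x50  0xec  0x67  0x39 ]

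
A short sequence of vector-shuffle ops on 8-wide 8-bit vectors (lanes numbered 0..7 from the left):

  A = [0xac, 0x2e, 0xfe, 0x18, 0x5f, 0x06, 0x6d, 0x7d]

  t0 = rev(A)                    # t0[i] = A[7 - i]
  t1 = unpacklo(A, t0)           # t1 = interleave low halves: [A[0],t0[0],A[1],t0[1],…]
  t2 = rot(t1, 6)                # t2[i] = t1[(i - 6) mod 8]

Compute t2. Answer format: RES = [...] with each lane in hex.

RES = [ 0x2e  0x6d  0xfe  0x06  0x18  0x5f  0xac  0x7d ]

→ t0 |7d|6d|06|5f|18|fe|2e|ac|
→ t1 |ac|7d|2e|6d|fe|06|18|5f|
→ t2 |2e|6d|fe|06|18|5f|ac|7d|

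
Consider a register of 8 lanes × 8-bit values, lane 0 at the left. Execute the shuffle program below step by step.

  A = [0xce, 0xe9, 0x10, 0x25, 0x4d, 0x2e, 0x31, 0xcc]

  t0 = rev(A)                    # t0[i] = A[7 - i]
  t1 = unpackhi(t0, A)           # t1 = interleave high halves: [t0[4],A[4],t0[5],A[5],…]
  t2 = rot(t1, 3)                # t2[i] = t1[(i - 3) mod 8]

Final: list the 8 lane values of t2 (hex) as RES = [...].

RES = [0x31, 0xce, 0xcc, 0x25, 0x4d, 0x10, 0x2e, 0xe9]

  t0: cc 31 2e 4d 25 10 e9 ce
  t1: 25 4d 10 2e e9 31 ce cc
  t2: 31 ce cc 25 4d 10 2e e9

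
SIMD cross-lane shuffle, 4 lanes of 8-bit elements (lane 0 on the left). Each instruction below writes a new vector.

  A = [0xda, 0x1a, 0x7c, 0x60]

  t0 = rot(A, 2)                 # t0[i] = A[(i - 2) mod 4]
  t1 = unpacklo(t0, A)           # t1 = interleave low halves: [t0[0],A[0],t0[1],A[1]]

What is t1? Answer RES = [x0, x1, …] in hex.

t0 = [0x7c, 0x60, 0xda, 0x1a]
t1 = [0x7c, 0xda, 0x60, 0x1a]

RES = [ 0x7c  0xda  0x60  0x1a ]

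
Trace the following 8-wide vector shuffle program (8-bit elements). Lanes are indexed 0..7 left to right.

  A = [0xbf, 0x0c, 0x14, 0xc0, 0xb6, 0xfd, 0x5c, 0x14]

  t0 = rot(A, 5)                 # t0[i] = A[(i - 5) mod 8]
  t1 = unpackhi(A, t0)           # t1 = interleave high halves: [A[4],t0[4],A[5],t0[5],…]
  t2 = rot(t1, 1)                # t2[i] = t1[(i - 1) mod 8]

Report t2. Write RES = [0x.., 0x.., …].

RES = [0x14, 0xb6, 0x14, 0xfd, 0xbf, 0x5c, 0x0c, 0x14]

  t0: c0 b6 fd 5c 14 bf 0c 14
  t1: b6 14 fd bf 5c 0c 14 14
  t2: 14 b6 14 fd bf 5c 0c 14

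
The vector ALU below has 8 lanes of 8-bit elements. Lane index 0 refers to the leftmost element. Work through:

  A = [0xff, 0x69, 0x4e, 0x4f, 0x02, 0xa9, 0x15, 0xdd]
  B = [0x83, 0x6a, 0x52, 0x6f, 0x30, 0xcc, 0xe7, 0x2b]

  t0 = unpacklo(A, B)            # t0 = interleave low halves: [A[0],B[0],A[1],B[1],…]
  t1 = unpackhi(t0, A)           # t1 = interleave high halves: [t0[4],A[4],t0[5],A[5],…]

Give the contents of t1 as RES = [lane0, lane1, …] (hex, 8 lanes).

RES = [0x4e, 0x02, 0x52, 0xa9, 0x4f, 0x15, 0x6f, 0xdd]

t0 = [0xff, 0x83, 0x69, 0x6a, 0x4e, 0x52, 0x4f, 0x6f]
t1 = [0x4e, 0x02, 0x52, 0xa9, 0x4f, 0x15, 0x6f, 0xdd]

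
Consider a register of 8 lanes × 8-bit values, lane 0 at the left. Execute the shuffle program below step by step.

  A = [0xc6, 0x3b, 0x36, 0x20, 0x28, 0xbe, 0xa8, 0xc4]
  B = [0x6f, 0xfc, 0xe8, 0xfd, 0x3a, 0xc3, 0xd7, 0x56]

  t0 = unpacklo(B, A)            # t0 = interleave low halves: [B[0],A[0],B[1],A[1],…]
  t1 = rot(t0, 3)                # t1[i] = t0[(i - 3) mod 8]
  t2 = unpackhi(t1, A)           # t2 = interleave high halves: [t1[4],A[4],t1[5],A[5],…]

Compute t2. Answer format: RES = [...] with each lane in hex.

  t0: 6f c6 fc 3b e8 36 fd 20
  t1: 36 fd 20 6f c6 fc 3b e8
  t2: c6 28 fc be 3b a8 e8 c4

RES = [0xc6, 0x28, 0xfc, 0xbe, 0x3b, 0xa8, 0xe8, 0xc4]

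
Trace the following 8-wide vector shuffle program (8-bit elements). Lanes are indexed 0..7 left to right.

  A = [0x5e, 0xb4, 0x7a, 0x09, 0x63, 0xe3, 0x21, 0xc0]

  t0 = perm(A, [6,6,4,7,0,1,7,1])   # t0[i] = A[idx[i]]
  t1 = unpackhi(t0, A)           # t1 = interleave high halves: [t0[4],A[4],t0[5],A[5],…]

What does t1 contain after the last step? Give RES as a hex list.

RES = [ 0x5e  0x63  0xb4  0xe3  0xc0  0x21  0xb4  0xc0 ]

t0 = [0x21, 0x21, 0x63, 0xc0, 0x5e, 0xb4, 0xc0, 0xb4]
t1 = [0x5e, 0x63, 0xb4, 0xe3, 0xc0, 0x21, 0xb4, 0xc0]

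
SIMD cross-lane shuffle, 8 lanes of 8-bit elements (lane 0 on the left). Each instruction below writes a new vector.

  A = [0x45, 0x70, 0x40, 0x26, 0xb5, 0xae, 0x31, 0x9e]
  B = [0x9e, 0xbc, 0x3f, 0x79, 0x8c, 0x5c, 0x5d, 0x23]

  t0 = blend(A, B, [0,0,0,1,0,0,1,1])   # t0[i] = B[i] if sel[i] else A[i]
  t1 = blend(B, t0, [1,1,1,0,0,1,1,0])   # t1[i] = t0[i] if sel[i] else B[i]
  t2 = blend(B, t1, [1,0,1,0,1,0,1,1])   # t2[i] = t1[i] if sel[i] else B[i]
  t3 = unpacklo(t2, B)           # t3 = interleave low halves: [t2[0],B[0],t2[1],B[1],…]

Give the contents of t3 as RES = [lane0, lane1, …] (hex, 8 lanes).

RES = [0x45, 0x9e, 0xbc, 0xbc, 0x40, 0x3f, 0x79, 0x79]

  t0: 45 70 40 79 b5 ae 5d 23
  t1: 45 70 40 79 8c ae 5d 23
  t2: 45 bc 40 79 8c 5c 5d 23
  t3: 45 9e bc bc 40 3f 79 79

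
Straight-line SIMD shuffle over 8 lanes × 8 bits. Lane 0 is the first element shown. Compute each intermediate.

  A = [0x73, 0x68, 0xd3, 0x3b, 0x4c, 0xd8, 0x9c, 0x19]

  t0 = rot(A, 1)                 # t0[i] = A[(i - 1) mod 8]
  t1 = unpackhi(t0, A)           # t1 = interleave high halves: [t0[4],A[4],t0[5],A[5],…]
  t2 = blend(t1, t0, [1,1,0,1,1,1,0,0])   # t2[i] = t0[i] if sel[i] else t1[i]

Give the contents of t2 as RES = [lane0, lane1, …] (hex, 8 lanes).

RES = [ 0x19  0x73  0x4c  0xd3  0x3b  0x4c  0x9c  0x19 ]

→ t0 |19|73|68|d3|3b|4c|d8|9c|
→ t1 |3b|4c|4c|d8|d8|9c|9c|19|
→ t2 |19|73|4c|d3|3b|4c|9c|19|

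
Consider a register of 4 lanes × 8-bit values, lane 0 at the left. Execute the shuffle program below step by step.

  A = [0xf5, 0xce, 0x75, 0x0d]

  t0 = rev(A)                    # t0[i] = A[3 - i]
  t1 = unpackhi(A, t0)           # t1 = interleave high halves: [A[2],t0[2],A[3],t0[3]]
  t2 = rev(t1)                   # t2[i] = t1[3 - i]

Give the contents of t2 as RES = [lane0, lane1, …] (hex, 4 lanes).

t0 = [0x0d, 0x75, 0xce, 0xf5]
t1 = [0x75, 0xce, 0x0d, 0xf5]
t2 = [0xf5, 0x0d, 0xce, 0x75]

RES = [0xf5, 0x0d, 0xce, 0x75]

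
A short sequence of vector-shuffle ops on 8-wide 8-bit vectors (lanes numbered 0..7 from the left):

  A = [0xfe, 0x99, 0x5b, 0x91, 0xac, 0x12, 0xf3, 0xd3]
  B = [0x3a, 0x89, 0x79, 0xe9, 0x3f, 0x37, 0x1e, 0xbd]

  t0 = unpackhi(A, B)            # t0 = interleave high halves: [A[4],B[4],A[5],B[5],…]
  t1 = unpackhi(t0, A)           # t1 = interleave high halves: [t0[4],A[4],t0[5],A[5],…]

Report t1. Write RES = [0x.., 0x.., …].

RES = [ 0xf3  0xac  0x1e  0x12  0xd3  0xf3  0xbd  0xd3 ]

  t0: ac 3f 12 37 f3 1e d3 bd
  t1: f3 ac 1e 12 d3 f3 bd d3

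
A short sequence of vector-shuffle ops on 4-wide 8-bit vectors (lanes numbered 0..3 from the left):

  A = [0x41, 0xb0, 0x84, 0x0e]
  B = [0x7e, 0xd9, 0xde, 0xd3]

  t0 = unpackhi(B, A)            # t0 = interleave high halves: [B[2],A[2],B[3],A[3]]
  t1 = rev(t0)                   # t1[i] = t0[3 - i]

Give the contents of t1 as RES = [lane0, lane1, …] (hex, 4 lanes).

RES = [ 0x0e  0xd3  0x84  0xde ]

→ t0 |de|84|d3|0e|
→ t1 |0e|d3|84|de|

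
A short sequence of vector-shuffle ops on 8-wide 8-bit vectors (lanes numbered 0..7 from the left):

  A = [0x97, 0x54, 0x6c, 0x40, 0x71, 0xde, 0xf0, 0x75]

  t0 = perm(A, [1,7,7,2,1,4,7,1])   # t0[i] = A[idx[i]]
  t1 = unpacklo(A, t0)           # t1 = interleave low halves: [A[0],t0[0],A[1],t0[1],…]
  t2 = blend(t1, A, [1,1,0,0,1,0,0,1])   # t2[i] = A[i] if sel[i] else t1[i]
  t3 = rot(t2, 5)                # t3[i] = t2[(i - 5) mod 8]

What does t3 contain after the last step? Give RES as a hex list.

t0 = [0x54, 0x75, 0x75, 0x6c, 0x54, 0x71, 0x75, 0x54]
t1 = [0x97, 0x54, 0x54, 0x75, 0x6c, 0x75, 0x40, 0x6c]
t2 = [0x97, 0x54, 0x54, 0x75, 0x71, 0x75, 0x40, 0x75]
t3 = [0x75, 0x71, 0x75, 0x40, 0x75, 0x97, 0x54, 0x54]

RES = [ 0x75  0x71  0x75  0x40  0x75  0x97  0x54  0x54 ]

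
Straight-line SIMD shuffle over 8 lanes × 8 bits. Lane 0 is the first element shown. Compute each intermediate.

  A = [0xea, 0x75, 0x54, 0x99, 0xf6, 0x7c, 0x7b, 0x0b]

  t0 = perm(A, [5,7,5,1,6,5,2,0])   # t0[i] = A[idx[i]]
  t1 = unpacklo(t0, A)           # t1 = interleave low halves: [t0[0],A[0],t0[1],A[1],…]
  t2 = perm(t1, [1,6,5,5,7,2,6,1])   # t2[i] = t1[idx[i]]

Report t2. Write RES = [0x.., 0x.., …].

RES = [ 0xea  0x75  0x54  0x54  0x99  0x0b  0x75  0xea ]

t0 = [0x7c, 0x0b, 0x7c, 0x75, 0x7b, 0x7c, 0x54, 0xea]
t1 = [0x7c, 0xea, 0x0b, 0x75, 0x7c, 0x54, 0x75, 0x99]
t2 = [0xea, 0x75, 0x54, 0x54, 0x99, 0x0b, 0x75, 0xea]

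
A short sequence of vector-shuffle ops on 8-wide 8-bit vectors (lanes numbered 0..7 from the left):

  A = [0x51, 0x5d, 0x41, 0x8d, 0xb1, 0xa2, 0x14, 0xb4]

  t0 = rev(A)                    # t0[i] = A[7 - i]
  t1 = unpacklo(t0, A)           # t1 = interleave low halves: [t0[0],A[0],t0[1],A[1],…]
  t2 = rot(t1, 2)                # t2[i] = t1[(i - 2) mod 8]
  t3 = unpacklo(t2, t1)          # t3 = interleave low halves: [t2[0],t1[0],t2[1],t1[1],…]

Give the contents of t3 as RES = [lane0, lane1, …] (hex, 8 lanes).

t0 = [0xb4, 0x14, 0xa2, 0xb1, 0x8d, 0x41, 0x5d, 0x51]
t1 = [0xb4, 0x51, 0x14, 0x5d, 0xa2, 0x41, 0xb1, 0x8d]
t2 = [0xb1, 0x8d, 0xb4, 0x51, 0x14, 0x5d, 0xa2, 0x41]
t3 = [0xb1, 0xb4, 0x8d, 0x51, 0xb4, 0x14, 0x51, 0x5d]

RES = [ 0xb1  0xb4  0x8d  0x51  0xb4  0x14  0x51  0x5d ]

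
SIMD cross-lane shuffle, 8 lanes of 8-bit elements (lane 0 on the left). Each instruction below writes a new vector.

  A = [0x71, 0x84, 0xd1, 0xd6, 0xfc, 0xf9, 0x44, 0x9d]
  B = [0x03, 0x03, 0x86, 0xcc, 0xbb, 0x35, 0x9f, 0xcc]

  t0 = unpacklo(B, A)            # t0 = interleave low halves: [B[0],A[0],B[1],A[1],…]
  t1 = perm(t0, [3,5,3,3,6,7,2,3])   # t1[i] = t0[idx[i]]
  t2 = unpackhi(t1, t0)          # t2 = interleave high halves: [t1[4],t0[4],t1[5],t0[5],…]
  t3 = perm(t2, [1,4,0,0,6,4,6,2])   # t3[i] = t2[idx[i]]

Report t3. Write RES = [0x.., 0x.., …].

RES = [ 0x86  0x03  0xcc  0xcc  0x84  0x03  0x84  0xd6 ]

  t0: 03 71 03 84 86 d1 cc d6
  t1: 84 d1 84 84 cc d6 03 84
  t2: cc 86 d6 d1 03 cc 84 d6
  t3: 86 03 cc cc 84 03 84 d6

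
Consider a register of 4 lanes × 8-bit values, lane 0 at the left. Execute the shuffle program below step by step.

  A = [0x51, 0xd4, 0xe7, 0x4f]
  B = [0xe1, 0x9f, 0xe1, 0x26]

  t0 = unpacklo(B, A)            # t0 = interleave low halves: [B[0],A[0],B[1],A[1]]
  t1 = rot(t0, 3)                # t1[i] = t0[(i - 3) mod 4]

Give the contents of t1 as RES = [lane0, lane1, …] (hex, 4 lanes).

t0 = [0xe1, 0x51, 0x9f, 0xd4]
t1 = [0x51, 0x9f, 0xd4, 0xe1]

RES = [0x51, 0x9f, 0xd4, 0xe1]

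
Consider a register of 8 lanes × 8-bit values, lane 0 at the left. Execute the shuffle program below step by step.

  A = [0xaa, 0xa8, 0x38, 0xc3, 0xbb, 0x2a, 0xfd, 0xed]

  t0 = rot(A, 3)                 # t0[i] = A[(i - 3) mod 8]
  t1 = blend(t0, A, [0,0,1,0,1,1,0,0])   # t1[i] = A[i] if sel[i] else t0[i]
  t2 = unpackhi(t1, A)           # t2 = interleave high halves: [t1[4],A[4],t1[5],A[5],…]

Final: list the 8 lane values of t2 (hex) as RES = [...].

  t0: 2a fd ed aa a8 38 c3 bb
  t1: 2a fd 38 aa bb 2a c3 bb
  t2: bb bb 2a 2a c3 fd bb ed

RES = [ 0xbb  0xbb  0x2a  0x2a  0xc3  0xfd  0xbb  0xed ]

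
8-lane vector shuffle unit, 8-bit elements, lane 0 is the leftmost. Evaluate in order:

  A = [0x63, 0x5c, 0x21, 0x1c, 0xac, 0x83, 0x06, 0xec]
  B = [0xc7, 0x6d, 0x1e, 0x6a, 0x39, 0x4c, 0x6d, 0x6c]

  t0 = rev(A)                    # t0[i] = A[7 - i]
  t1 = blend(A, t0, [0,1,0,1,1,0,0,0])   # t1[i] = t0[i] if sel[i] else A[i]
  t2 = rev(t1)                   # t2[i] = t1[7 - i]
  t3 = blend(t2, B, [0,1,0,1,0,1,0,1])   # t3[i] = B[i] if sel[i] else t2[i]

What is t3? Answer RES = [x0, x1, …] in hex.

RES = [ 0xec  0x6d  0x83  0x6a  0xac  0x4c  0x06  0x6c ]

→ t0 |ec|06|83|ac|1c|21|5c|63|
→ t1 |63|06|21|ac|1c|83|06|ec|
→ t2 |ec|06|83|1c|ac|21|06|63|
→ t3 |ec|6d|83|6a|ac|4c|06|6c|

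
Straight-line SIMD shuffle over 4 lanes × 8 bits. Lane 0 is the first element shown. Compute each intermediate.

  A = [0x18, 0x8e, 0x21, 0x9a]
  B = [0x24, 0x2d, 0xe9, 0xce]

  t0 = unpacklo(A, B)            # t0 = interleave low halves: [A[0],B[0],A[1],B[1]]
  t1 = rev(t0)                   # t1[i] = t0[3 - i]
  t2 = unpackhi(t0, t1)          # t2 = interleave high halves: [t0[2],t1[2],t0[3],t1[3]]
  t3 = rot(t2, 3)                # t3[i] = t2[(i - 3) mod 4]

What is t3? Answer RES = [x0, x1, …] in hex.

t0 = [0x18, 0x24, 0x8e, 0x2d]
t1 = [0x2d, 0x8e, 0x24, 0x18]
t2 = [0x8e, 0x24, 0x2d, 0x18]
t3 = [0x24, 0x2d, 0x18, 0x8e]

RES = [ 0x24  0x2d  0x18  0x8e ]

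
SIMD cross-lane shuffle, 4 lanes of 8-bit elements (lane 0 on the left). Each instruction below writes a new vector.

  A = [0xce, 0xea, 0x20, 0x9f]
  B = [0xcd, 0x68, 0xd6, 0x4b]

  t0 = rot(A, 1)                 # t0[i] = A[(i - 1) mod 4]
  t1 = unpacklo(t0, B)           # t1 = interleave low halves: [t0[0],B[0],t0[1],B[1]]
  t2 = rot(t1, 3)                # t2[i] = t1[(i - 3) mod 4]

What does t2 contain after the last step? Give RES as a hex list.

RES = [0xcd, 0xce, 0x68, 0x9f]

t0 = [0x9f, 0xce, 0xea, 0x20]
t1 = [0x9f, 0xcd, 0xce, 0x68]
t2 = [0xcd, 0xce, 0x68, 0x9f]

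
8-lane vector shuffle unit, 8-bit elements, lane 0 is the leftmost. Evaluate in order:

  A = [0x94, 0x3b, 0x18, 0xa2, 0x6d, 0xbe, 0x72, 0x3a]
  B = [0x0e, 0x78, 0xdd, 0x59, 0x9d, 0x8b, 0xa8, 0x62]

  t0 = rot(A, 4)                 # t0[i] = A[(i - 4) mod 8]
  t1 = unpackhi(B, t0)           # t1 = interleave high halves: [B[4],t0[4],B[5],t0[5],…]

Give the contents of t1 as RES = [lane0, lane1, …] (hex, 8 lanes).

t0 = [0x6d, 0xbe, 0x72, 0x3a, 0x94, 0x3b, 0x18, 0xa2]
t1 = [0x9d, 0x94, 0x8b, 0x3b, 0xa8, 0x18, 0x62, 0xa2]

RES = [ 0x9d  0x94  0x8b  0x3b  0xa8  0x18  0x62  0xa2 ]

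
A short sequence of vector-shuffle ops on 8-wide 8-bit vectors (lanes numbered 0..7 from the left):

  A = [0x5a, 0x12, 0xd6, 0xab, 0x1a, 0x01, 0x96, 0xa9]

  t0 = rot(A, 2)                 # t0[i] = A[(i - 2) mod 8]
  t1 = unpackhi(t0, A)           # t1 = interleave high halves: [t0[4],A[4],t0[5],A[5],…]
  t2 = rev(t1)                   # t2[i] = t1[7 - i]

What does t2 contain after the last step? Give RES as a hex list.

RES = [ 0xa9  0x01  0x96  0x1a  0x01  0xab  0x1a  0xd6 ]

t0 = [0x96, 0xa9, 0x5a, 0x12, 0xd6, 0xab, 0x1a, 0x01]
t1 = [0xd6, 0x1a, 0xab, 0x01, 0x1a, 0x96, 0x01, 0xa9]
t2 = [0xa9, 0x01, 0x96, 0x1a, 0x01, 0xab, 0x1a, 0xd6]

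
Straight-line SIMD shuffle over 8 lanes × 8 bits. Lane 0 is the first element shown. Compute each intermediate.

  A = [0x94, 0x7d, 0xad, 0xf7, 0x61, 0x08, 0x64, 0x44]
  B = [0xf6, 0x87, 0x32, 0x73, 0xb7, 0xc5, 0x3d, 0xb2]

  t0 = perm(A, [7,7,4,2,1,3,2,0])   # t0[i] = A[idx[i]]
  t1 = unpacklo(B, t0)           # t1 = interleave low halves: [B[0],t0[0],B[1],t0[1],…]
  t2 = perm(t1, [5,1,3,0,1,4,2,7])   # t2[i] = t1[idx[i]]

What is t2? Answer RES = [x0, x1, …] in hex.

  t0: 44 44 61 ad 7d f7 ad 94
  t1: f6 44 87 44 32 61 73 ad
  t2: 61 44 44 f6 44 32 87 ad

RES = [ 0x61  0x44  0x44  0xf6  0x44  0x32  0x87  0xad ]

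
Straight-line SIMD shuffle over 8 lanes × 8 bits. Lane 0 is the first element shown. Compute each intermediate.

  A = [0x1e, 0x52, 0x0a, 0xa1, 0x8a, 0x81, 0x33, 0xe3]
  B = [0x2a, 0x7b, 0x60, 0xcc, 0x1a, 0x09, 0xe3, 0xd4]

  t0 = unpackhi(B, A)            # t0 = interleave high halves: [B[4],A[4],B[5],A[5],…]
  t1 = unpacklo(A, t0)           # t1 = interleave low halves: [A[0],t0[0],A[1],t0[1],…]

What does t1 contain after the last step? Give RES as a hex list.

RES = [ 0x1e  0x1a  0x52  0x8a  0x0a  0x09  0xa1  0x81 ]

t0 = [0x1a, 0x8a, 0x09, 0x81, 0xe3, 0x33, 0xd4, 0xe3]
t1 = [0x1e, 0x1a, 0x52, 0x8a, 0x0a, 0x09, 0xa1, 0x81]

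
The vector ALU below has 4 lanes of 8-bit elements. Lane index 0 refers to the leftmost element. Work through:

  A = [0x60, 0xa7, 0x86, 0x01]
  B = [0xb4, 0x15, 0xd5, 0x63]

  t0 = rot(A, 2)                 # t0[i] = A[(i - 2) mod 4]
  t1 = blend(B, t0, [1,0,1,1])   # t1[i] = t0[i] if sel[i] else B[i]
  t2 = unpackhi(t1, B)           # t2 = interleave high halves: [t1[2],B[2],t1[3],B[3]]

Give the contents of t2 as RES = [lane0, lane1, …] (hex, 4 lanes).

RES = [ 0x60  0xd5  0xa7  0x63 ]

t0 = [0x86, 0x01, 0x60, 0xa7]
t1 = [0x86, 0x15, 0x60, 0xa7]
t2 = [0x60, 0xd5, 0xa7, 0x63]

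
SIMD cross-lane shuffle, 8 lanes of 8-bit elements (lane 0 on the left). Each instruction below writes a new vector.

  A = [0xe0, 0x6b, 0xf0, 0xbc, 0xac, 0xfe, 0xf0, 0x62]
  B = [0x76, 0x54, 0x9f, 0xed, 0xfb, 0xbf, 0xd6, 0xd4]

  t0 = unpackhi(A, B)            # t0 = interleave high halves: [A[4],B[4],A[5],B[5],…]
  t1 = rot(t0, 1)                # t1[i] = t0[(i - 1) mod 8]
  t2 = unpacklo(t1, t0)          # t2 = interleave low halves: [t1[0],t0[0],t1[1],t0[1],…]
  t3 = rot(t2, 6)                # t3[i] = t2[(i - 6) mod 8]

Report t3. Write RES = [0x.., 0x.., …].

  t0: ac fb fe bf f0 d6 62 d4
  t1: d4 ac fb fe bf f0 d6 62
  t2: d4 ac ac fb fb fe fe bf
  t3: ac fb fb fe fe bf d4 ac

RES = [ 0xac  0xfb  0xfb  0xfe  0xfe  0xbf  0xd4  0xac ]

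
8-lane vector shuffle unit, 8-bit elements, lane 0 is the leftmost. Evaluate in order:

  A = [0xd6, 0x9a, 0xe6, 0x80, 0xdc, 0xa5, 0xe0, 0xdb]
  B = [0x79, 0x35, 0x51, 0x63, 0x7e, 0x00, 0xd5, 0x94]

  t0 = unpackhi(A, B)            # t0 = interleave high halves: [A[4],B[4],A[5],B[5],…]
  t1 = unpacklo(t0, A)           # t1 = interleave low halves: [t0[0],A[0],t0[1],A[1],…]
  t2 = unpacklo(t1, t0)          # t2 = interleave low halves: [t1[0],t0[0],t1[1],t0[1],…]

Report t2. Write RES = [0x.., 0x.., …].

RES = [ 0xdc  0xdc  0xd6  0x7e  0x7e  0xa5  0x9a  0x00 ]

t0 = [0xdc, 0x7e, 0xa5, 0x00, 0xe0, 0xd5, 0xdb, 0x94]
t1 = [0xdc, 0xd6, 0x7e, 0x9a, 0xa5, 0xe6, 0x00, 0x80]
t2 = [0xdc, 0xdc, 0xd6, 0x7e, 0x7e, 0xa5, 0x9a, 0x00]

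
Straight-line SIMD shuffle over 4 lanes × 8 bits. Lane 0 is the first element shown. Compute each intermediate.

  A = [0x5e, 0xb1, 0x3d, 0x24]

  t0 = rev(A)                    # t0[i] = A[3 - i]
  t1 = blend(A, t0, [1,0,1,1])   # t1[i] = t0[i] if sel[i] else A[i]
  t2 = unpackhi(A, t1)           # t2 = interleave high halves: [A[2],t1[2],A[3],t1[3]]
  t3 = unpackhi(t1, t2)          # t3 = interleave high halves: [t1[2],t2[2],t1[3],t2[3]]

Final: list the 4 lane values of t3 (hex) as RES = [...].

RES = [ 0xb1  0x24  0x5e  0x5e ]

→ t0 |24|3d|b1|5e|
→ t1 |24|b1|b1|5e|
→ t2 |3d|b1|24|5e|
→ t3 |b1|24|5e|5e|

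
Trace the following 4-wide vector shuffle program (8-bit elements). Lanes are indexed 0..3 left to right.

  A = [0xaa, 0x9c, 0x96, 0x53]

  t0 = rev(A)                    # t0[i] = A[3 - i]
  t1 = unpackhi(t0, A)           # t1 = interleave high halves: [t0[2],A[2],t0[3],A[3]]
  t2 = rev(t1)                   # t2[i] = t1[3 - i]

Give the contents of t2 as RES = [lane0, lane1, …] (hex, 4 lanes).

  t0: 53 96 9c aa
  t1: 9c 96 aa 53
  t2: 53 aa 96 9c

RES = [0x53, 0xaa, 0x96, 0x9c]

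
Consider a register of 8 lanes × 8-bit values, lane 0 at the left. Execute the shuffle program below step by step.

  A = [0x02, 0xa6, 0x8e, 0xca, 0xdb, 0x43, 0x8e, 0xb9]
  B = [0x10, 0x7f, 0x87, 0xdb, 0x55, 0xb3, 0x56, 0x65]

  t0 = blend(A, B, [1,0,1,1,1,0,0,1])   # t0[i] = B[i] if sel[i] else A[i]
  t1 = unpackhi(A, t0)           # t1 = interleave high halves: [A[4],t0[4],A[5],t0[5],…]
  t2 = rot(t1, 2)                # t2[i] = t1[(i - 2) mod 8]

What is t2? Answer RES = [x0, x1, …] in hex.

RES = [0xb9, 0x65, 0xdb, 0x55, 0x43, 0x43, 0x8e, 0x8e]

t0 = [0x10, 0xa6, 0x87, 0xdb, 0x55, 0x43, 0x8e, 0x65]
t1 = [0xdb, 0x55, 0x43, 0x43, 0x8e, 0x8e, 0xb9, 0x65]
t2 = [0xb9, 0x65, 0xdb, 0x55, 0x43, 0x43, 0x8e, 0x8e]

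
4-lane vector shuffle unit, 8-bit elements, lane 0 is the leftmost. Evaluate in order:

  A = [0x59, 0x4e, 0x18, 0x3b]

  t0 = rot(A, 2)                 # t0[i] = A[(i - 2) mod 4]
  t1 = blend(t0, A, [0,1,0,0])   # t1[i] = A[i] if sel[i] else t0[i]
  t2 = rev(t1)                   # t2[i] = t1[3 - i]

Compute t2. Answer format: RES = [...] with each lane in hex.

RES = [ 0x4e  0x59  0x4e  0x18 ]

  t0: 18 3b 59 4e
  t1: 18 4e 59 4e
  t2: 4e 59 4e 18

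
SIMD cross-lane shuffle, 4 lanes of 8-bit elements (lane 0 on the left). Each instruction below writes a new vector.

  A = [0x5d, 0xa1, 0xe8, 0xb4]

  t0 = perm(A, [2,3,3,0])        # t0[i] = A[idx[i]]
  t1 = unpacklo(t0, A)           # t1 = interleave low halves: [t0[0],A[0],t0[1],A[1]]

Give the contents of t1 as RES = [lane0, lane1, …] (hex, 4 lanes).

t0 = [0xe8, 0xb4, 0xb4, 0x5d]
t1 = [0xe8, 0x5d, 0xb4, 0xa1]

RES = [ 0xe8  0x5d  0xb4  0xa1 ]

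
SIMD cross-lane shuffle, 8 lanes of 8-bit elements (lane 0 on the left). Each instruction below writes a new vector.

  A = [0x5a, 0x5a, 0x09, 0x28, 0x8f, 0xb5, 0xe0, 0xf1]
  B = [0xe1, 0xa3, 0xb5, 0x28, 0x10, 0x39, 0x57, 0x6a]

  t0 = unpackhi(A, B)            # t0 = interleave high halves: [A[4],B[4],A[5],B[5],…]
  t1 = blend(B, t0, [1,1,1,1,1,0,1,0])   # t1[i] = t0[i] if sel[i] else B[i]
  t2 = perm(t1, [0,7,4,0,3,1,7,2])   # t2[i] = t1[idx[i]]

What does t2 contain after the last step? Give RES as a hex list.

RES = [0x8f, 0x6a, 0xe0, 0x8f, 0x39, 0x10, 0x6a, 0xb5]

→ t0 |8f|10|b5|39|e0|57|f1|6a|
→ t1 |8f|10|b5|39|e0|39|f1|6a|
→ t2 |8f|6a|e0|8f|39|10|6a|b5|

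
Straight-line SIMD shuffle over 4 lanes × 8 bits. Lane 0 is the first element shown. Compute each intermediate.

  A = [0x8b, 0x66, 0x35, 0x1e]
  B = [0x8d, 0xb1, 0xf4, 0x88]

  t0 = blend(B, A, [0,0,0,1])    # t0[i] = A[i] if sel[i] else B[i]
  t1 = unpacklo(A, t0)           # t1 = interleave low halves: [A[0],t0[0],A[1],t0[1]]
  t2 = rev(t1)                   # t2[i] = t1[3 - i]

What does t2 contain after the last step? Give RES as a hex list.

RES = [0xb1, 0x66, 0x8d, 0x8b]

t0 = [0x8d, 0xb1, 0xf4, 0x1e]
t1 = [0x8b, 0x8d, 0x66, 0xb1]
t2 = [0xb1, 0x66, 0x8d, 0x8b]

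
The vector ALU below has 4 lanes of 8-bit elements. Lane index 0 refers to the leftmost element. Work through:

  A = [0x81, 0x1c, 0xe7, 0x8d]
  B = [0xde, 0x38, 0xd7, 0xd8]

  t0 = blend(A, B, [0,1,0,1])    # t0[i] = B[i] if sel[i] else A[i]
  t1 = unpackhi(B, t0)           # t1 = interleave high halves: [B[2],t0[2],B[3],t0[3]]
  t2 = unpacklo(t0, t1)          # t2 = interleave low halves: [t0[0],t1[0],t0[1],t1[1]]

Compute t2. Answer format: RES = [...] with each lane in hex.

t0 = [0x81, 0x38, 0xe7, 0xd8]
t1 = [0xd7, 0xe7, 0xd8, 0xd8]
t2 = [0x81, 0xd7, 0x38, 0xe7]

RES = [ 0x81  0xd7  0x38  0xe7 ]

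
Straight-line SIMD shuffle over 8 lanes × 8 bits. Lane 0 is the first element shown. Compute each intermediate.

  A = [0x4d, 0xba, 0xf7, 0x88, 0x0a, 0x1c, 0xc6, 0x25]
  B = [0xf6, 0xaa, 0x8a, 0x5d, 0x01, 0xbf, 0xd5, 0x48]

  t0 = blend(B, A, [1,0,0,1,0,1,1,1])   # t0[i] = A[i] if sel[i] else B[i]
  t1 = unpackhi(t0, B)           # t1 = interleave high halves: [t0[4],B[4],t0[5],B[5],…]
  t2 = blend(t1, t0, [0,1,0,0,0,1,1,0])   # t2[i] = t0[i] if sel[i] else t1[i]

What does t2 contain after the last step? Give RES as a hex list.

  t0: 4d aa 8a 88 01 1c c6 25
  t1: 01 01 1c bf c6 d5 25 48
  t2: 01 aa 1c bf c6 1c c6 48

RES = [0x01, 0xaa, 0x1c, 0xbf, 0xc6, 0x1c, 0xc6, 0x48]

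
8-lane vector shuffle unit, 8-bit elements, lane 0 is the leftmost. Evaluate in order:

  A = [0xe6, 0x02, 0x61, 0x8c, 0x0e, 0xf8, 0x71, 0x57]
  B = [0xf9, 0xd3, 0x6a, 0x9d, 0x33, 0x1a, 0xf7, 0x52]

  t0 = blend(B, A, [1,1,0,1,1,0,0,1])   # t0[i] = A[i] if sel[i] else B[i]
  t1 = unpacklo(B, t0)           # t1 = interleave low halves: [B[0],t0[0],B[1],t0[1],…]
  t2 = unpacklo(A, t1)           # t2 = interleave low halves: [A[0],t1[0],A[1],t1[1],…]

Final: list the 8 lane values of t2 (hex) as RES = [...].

RES = [ 0xe6  0xf9  0x02  0xe6  0x61  0xd3  0x8c  0x02 ]

→ t0 |e6|02|6a|8c|0e|1a|f7|57|
→ t1 |f9|e6|d3|02|6a|6a|9d|8c|
→ t2 |e6|f9|02|e6|61|d3|8c|02|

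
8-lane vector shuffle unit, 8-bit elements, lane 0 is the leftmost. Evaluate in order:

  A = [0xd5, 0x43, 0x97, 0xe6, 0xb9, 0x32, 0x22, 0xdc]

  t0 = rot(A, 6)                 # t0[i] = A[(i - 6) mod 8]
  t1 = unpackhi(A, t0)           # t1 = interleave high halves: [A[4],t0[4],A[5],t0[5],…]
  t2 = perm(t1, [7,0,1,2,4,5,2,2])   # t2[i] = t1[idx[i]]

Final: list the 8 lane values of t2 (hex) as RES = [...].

RES = [0x43, 0xb9, 0x22, 0x32, 0x22, 0xd5, 0x32, 0x32]

t0 = [0x97, 0xe6, 0xb9, 0x32, 0x22, 0xdc, 0xd5, 0x43]
t1 = [0xb9, 0x22, 0x32, 0xdc, 0x22, 0xd5, 0xdc, 0x43]
t2 = [0x43, 0xb9, 0x22, 0x32, 0x22, 0xd5, 0x32, 0x32]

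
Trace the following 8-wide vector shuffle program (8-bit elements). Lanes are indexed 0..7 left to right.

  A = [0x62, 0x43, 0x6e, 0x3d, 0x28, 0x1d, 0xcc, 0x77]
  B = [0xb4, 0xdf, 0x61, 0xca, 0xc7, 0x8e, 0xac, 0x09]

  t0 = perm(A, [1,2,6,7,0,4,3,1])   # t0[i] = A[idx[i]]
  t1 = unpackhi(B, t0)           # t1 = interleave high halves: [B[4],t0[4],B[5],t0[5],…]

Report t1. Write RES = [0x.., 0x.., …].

RES = [ 0xc7  0x62  0x8e  0x28  0xac  0x3d  0x09  0x43 ]

t0 = [0x43, 0x6e, 0xcc, 0x77, 0x62, 0x28, 0x3d, 0x43]
t1 = [0xc7, 0x62, 0x8e, 0x28, 0xac, 0x3d, 0x09, 0x43]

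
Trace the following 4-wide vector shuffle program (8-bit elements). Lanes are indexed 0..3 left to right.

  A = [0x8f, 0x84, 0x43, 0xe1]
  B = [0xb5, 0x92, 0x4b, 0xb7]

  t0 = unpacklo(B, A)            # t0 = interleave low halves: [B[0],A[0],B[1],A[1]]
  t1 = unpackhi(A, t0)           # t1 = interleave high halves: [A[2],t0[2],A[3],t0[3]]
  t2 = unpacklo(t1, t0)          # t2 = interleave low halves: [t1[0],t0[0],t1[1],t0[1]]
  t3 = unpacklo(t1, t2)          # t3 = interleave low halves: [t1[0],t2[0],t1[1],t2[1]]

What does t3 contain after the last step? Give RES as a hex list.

t0 = [0xb5, 0x8f, 0x92, 0x84]
t1 = [0x43, 0x92, 0xe1, 0x84]
t2 = [0x43, 0xb5, 0x92, 0x8f]
t3 = [0x43, 0x43, 0x92, 0xb5]

RES = [0x43, 0x43, 0x92, 0xb5]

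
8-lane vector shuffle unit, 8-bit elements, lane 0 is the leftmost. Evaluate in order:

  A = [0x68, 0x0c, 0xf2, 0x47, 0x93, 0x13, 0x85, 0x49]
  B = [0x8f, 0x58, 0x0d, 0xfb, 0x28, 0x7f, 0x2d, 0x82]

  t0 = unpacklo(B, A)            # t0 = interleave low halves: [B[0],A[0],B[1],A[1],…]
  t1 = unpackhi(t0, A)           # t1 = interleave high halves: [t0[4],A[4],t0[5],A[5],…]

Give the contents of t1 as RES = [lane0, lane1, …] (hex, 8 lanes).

  t0: 8f 68 58 0c 0d f2 fb 47
  t1: 0d 93 f2 13 fb 85 47 49

RES = [0x0d, 0x93, 0xf2, 0x13, 0xfb, 0x85, 0x47, 0x49]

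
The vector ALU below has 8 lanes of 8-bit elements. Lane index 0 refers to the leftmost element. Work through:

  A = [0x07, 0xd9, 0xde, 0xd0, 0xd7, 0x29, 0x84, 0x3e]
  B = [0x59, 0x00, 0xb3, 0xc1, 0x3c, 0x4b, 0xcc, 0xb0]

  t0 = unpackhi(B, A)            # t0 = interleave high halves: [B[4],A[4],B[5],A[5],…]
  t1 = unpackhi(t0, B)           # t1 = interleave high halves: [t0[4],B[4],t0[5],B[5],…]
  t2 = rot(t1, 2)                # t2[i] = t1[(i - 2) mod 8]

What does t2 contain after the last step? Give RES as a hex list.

  t0: 3c d7 4b 29 cc 84 b0 3e
  t1: cc 3c 84 4b b0 cc 3e b0
  t2: 3e b0 cc 3c 84 4b b0 cc

RES = [0x3e, 0xb0, 0xcc, 0x3c, 0x84, 0x4b, 0xb0, 0xcc]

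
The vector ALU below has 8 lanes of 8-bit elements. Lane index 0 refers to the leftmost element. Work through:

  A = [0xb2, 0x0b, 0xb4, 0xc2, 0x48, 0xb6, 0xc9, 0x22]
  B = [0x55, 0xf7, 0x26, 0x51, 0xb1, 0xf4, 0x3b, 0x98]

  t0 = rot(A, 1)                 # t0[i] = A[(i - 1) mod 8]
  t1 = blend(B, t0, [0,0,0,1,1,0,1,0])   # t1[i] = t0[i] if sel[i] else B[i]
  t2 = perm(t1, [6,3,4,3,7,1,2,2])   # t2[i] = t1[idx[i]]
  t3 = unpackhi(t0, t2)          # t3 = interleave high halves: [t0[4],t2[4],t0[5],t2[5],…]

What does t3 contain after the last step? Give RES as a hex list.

t0 = [0x22, 0xb2, 0x0b, 0xb4, 0xc2, 0x48, 0xb6, 0xc9]
t1 = [0x55, 0xf7, 0x26, 0xb4, 0xc2, 0xf4, 0xb6, 0x98]
t2 = [0xb6, 0xb4, 0xc2, 0xb4, 0x98, 0xf7, 0x26, 0x26]
t3 = [0xc2, 0x98, 0x48, 0xf7, 0xb6, 0x26, 0xc9, 0x26]

RES = [0xc2, 0x98, 0x48, 0xf7, 0xb6, 0x26, 0xc9, 0x26]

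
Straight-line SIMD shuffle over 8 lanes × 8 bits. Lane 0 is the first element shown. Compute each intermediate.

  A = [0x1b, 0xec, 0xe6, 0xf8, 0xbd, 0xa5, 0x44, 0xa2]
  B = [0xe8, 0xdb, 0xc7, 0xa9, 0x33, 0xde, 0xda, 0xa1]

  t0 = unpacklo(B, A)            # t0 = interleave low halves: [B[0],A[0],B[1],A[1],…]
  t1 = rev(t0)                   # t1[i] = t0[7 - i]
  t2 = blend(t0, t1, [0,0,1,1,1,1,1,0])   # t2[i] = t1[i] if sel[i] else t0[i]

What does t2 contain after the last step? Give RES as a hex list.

t0 = [0xe8, 0x1b, 0xdb, 0xec, 0xc7, 0xe6, 0xa9, 0xf8]
t1 = [0xf8, 0xa9, 0xe6, 0xc7, 0xec, 0xdb, 0x1b, 0xe8]
t2 = [0xe8, 0x1b, 0xe6, 0xc7, 0xec, 0xdb, 0x1b, 0xf8]

RES = [ 0xe8  0x1b  0xe6  0xc7  0xec  0xdb  0x1b  0xf8 ]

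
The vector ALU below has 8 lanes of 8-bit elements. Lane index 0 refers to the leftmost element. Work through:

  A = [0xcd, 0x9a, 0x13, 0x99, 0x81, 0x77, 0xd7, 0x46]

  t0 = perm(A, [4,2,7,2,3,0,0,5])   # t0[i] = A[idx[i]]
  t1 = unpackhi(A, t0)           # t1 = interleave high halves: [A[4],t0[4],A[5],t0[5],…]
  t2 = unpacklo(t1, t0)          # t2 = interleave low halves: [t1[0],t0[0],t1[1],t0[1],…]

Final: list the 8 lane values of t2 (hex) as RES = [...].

RES = [0x81, 0x81, 0x99, 0x13, 0x77, 0x46, 0xcd, 0x13]

→ t0 |81|13|46|13|99|cd|cd|77|
→ t1 |81|99|77|cd|d7|cd|46|77|
→ t2 |81|81|99|13|77|46|cd|13|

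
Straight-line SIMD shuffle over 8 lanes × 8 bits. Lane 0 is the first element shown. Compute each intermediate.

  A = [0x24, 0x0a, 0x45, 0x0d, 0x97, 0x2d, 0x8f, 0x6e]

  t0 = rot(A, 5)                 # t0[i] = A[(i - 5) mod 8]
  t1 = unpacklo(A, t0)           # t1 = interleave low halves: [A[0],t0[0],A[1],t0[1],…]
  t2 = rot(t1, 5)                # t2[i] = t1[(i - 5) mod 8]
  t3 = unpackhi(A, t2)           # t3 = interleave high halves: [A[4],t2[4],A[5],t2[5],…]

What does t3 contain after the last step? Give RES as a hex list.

RES = [ 0x97  0x8f  0x2d  0x24  0x8f  0x0d  0x6e  0x0a ]

t0 = [0x0d, 0x97, 0x2d, 0x8f, 0x6e, 0x24, 0x0a, 0x45]
t1 = [0x24, 0x0d, 0x0a, 0x97, 0x45, 0x2d, 0x0d, 0x8f]
t2 = [0x97, 0x45, 0x2d, 0x0d, 0x8f, 0x24, 0x0d, 0x0a]
t3 = [0x97, 0x8f, 0x2d, 0x24, 0x8f, 0x0d, 0x6e, 0x0a]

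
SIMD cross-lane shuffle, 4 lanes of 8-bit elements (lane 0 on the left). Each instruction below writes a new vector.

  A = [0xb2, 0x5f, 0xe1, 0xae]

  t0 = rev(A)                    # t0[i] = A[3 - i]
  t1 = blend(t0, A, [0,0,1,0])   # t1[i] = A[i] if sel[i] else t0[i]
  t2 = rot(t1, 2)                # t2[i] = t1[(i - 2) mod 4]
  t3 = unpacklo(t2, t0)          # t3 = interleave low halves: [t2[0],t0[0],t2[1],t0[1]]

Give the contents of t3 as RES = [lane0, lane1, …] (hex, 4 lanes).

RES = [ 0xe1  0xae  0xb2  0xe1 ]

→ t0 |ae|e1|5f|b2|
→ t1 |ae|e1|e1|b2|
→ t2 |e1|b2|ae|e1|
→ t3 |e1|ae|b2|e1|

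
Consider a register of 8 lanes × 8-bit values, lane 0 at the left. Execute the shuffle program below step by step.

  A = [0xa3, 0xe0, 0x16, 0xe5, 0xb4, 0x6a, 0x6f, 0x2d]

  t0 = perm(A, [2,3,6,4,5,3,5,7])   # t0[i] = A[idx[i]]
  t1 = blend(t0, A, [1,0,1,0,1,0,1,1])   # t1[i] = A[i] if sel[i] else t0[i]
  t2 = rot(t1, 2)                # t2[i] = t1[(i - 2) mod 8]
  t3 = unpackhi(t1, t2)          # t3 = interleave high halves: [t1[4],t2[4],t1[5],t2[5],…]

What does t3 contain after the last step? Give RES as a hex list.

t0 = [0x16, 0xe5, 0x6f, 0xb4, 0x6a, 0xe5, 0x6a, 0x2d]
t1 = [0xa3, 0xe5, 0x16, 0xb4, 0xb4, 0xe5, 0x6f, 0x2d]
t2 = [0x6f, 0x2d, 0xa3, 0xe5, 0x16, 0xb4, 0xb4, 0xe5]
t3 = [0xb4, 0x16, 0xe5, 0xb4, 0x6f, 0xb4, 0x2d, 0xe5]

RES = [0xb4, 0x16, 0xe5, 0xb4, 0x6f, 0xb4, 0x2d, 0xe5]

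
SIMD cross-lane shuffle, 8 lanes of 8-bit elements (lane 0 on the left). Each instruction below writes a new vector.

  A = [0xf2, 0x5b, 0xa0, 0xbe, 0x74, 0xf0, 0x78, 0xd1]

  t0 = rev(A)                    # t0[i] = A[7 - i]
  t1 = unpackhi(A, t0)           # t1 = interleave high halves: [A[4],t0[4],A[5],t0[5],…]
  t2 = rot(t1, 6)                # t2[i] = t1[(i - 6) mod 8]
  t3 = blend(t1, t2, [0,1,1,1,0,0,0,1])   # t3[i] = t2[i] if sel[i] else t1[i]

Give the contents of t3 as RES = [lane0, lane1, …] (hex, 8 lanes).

t0 = [0xd1, 0x78, 0xf0, 0x74, 0xbe, 0xa0, 0x5b, 0xf2]
t1 = [0x74, 0xbe, 0xf0, 0xa0, 0x78, 0x5b, 0xd1, 0xf2]
t2 = [0xf0, 0xa0, 0x78, 0x5b, 0xd1, 0xf2, 0x74, 0xbe]
t3 = [0x74, 0xa0, 0x78, 0x5b, 0x78, 0x5b, 0xd1, 0xbe]

RES = [ 0x74  0xa0  0x78  0x5b  0x78  0x5b  0xd1  0xbe ]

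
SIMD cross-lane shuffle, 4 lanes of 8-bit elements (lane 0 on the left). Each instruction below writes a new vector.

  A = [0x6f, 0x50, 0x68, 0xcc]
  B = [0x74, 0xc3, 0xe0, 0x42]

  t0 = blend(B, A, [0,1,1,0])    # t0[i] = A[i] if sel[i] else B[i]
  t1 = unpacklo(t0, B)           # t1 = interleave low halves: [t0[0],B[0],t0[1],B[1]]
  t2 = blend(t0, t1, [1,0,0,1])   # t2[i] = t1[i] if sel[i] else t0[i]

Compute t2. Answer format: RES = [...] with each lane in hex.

RES = [ 0x74  0x50  0x68  0xc3 ]

→ t0 |74|50|68|42|
→ t1 |74|74|50|c3|
→ t2 |74|50|68|c3|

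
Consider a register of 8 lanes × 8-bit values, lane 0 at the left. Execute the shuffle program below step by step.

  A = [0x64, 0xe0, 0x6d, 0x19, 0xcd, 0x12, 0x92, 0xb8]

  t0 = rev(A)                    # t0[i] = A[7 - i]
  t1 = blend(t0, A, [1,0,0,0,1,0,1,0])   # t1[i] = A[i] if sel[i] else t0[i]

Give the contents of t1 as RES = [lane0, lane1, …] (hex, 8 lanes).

t0 = [0xb8, 0x92, 0x12, 0xcd, 0x19, 0x6d, 0xe0, 0x64]
t1 = [0x64, 0x92, 0x12, 0xcd, 0xcd, 0x6d, 0x92, 0x64]

RES = [ 0x64  0x92  0x12  0xcd  0xcd  0x6d  0x92  0x64 ]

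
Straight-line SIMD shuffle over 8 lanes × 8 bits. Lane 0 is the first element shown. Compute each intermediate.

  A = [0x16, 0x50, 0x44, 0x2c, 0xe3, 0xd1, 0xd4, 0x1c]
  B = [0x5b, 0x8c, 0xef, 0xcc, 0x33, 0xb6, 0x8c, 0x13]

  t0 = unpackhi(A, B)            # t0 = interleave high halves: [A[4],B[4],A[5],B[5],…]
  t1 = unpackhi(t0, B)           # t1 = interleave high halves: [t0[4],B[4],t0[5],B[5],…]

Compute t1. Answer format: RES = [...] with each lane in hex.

  t0: e3 33 d1 b6 d4 8c 1c 13
  t1: d4 33 8c b6 1c 8c 13 13

RES = [ 0xd4  0x33  0x8c  0xb6  0x1c  0x8c  0x13  0x13 ]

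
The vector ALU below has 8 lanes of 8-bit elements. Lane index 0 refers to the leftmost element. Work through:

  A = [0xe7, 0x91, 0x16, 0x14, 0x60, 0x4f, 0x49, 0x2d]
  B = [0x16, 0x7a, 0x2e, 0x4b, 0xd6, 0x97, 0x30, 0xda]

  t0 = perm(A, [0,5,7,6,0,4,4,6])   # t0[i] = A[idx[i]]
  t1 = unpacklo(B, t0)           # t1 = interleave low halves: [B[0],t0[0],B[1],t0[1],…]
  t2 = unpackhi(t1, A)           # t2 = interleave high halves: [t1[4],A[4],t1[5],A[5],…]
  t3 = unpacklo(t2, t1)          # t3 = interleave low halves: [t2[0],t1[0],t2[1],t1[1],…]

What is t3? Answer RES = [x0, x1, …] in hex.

RES = [ 0x2e  0x16  0x60  0xe7  0x2d  0x7a  0x4f  0x4f ]

→ t0 |e7|4f|2d|49|e7|60|60|49|
→ t1 |16|e7|7a|4f|2e|2d|4b|49|
→ t2 |2e|60|2d|4f|4b|49|49|2d|
→ t3 |2e|16|60|e7|2d|7a|4f|4f|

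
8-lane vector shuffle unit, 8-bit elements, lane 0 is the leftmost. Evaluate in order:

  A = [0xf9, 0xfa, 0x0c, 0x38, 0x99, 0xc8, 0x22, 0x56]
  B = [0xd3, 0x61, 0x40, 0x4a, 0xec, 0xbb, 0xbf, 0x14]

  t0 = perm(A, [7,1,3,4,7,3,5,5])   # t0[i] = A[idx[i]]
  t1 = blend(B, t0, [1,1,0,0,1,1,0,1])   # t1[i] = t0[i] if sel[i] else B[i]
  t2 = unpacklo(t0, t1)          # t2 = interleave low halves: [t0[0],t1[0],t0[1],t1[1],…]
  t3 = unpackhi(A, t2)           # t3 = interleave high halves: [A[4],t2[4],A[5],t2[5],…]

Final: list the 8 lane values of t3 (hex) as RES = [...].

RES = [0x99, 0x38, 0xc8, 0x40, 0x22, 0x99, 0x56, 0x4a]

→ t0 |56|fa|38|99|56|38|c8|c8|
→ t1 |56|fa|40|4a|56|38|bf|c8|
→ t2 |56|56|fa|fa|38|40|99|4a|
→ t3 |99|38|c8|40|22|99|56|4a|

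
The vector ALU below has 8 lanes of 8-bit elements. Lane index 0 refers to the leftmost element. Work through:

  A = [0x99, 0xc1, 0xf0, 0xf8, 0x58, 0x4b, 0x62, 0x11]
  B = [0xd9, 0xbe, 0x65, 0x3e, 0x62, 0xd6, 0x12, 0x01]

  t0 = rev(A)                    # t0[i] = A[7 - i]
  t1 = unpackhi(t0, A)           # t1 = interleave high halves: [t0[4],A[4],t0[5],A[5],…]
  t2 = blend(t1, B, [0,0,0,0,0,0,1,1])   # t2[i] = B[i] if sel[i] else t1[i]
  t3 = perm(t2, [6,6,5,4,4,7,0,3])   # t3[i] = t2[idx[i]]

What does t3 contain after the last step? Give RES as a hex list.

RES = [0x12, 0x12, 0x62, 0xc1, 0xc1, 0x01, 0xf8, 0x4b]

  t0: 11 62 4b 58 f8 f0 c1 99
  t1: f8 58 f0 4b c1 62 99 11
  t2: f8 58 f0 4b c1 62 12 01
  t3: 12 12 62 c1 c1 01 f8 4b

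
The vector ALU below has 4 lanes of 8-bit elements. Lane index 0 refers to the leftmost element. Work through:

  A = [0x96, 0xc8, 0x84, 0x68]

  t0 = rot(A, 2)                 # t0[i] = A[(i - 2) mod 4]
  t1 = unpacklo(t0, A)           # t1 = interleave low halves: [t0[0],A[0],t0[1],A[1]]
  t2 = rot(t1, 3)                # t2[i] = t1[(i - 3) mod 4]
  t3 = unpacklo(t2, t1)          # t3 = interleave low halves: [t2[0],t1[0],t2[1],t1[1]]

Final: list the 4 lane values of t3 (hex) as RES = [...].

RES = [0x96, 0x84, 0x68, 0x96]

→ t0 |84|68|96|c8|
→ t1 |84|96|68|c8|
→ t2 |96|68|c8|84|
→ t3 |96|84|68|96|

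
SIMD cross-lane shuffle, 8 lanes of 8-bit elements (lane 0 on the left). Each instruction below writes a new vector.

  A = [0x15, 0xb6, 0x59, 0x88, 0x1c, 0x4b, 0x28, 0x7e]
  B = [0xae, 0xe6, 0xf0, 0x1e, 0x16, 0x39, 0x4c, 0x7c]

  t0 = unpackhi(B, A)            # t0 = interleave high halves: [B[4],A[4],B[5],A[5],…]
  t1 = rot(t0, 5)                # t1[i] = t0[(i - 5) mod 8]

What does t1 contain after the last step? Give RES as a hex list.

  t0: 16 1c 39 4b 4c 28 7c 7e
  t1: 4b 4c 28 7c 7e 16 1c 39

RES = [ 0x4b  0x4c  0x28  0x7c  0x7e  0x16  0x1c  0x39 ]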